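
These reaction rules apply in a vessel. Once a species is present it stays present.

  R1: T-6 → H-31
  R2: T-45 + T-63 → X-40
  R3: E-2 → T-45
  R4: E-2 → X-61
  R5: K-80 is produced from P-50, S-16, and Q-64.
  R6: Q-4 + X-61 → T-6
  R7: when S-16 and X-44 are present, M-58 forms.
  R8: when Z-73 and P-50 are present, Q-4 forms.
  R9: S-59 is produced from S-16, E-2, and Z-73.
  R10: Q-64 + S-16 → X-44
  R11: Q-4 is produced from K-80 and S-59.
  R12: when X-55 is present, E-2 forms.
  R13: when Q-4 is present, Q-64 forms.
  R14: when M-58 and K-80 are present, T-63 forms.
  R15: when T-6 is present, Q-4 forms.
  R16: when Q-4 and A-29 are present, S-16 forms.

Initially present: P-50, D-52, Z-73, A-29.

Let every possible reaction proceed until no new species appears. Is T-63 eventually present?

Yes

Z-73 and P-50 present → Q-4 forms (R8).
Q-4 and A-29 present → S-16 forms (R16).
Q-4 present → Q-64 forms (R13).
Q-64 and S-16 present → X-44 forms (R10).
P-50, S-16, and Q-64 present → K-80 forms (R5).
S-16 and X-44 present → M-58 forms (R7).
M-58 and K-80 present → T-63 forms (R14).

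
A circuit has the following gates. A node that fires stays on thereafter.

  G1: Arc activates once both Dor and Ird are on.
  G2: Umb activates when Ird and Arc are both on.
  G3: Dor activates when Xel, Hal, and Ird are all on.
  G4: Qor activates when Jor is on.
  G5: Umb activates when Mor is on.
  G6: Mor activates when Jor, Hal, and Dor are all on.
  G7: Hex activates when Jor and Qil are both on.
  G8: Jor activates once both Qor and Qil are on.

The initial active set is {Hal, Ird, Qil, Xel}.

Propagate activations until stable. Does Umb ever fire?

Xel, Hal, and Ird are on, so Dor activates (G3).
Dor and Ird are on, so Arc activates (G1).
G2: Ird and Arc on → Umb on.

Yes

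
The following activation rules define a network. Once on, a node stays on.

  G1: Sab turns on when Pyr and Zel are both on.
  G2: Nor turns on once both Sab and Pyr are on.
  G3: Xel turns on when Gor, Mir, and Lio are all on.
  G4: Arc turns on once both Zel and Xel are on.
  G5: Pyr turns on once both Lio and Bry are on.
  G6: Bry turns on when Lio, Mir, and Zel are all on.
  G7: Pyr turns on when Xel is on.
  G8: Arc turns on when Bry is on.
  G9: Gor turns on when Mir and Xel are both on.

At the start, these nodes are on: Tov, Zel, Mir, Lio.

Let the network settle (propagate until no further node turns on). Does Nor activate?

Yes

Lio, Mir, and Zel are on, so Bry turns on (G6).
Lio and Bry are on, so Pyr turns on (G5).
Pyr and Zel are on, so Sab turns on (G1).
G2: Sab and Pyr on → Nor on.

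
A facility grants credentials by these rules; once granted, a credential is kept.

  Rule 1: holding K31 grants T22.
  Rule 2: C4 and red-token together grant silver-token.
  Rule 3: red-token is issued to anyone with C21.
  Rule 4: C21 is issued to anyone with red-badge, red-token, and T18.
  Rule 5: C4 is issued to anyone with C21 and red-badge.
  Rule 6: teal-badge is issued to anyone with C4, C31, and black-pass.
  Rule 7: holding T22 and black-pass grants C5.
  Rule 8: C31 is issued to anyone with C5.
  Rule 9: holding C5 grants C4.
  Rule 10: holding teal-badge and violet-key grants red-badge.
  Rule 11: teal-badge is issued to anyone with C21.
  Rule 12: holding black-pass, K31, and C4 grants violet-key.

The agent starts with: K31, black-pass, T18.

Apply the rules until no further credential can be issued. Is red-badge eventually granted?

Holding K31 grants T22 (Rule 1).
Holding T22 and black-pass grants C5 (Rule 7).
Holding C5 grants C4 (Rule 9).
Holding C5 grants C31 (Rule 8).
Holding C4, C31, and black-pass grants teal-badge (Rule 6).
Holding black-pass, K31, and C4 grants violet-key (Rule 12).
Holding teal-badge and violet-key grants red-badge (Rule 10).

Yes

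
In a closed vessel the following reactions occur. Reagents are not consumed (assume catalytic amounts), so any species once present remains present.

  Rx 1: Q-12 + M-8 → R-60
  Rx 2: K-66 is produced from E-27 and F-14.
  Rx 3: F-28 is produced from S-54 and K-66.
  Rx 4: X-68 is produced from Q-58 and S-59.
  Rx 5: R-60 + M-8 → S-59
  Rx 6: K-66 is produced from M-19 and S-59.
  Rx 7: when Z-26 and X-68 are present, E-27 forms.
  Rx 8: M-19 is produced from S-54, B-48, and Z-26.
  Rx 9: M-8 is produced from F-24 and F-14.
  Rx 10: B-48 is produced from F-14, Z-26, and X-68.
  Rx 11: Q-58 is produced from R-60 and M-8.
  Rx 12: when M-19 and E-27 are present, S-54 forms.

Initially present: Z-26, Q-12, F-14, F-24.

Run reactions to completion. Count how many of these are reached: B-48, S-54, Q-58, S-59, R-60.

F-24 and F-14 present → M-8 forms (Rx 9).
Q-12 and M-8 present → R-60 forms (Rx 1).
R-60 and M-8 present → Q-58 forms (Rx 11).
R-60 and M-8 present → S-59 forms (Rx 5).
Q-58 and S-59 present → X-68 forms (Rx 4).
F-14, Z-26, and X-68 present → B-48 forms (Rx 10).
B-48: reached.
S-54 would need M-19 and E-27 (Rx 12), but M-19 never forms.
Q-58: reached.
S-59: reached.
R-60: reached.
Reached: B-48, Q-58, S-59, and R-60 — 4 of the 5.

4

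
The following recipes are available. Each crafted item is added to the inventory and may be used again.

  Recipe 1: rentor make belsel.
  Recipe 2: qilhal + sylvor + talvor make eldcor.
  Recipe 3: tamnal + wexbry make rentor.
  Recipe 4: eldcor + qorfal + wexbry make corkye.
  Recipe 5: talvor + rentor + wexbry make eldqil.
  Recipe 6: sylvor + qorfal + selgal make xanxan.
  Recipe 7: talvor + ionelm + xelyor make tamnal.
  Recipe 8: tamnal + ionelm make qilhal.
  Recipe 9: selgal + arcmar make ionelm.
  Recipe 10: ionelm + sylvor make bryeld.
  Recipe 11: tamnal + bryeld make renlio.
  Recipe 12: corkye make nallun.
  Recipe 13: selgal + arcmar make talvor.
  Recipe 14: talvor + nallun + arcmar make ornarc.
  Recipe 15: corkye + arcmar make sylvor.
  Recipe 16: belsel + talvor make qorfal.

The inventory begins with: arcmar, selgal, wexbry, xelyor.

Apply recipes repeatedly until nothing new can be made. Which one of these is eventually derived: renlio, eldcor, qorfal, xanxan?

qorfal

selgal + arcmar → ionelm (Recipe 9).
Using Recipe 13, selgal and arcmar make talvor.
talvor + ionelm + xelyor → tamnal (Recipe 7).
Using Recipe 3, tamnal and wexbry make rentor.
rentor → belsel (Recipe 1).
belsel + talvor → qorfal (Recipe 16).
xanxan would need sylvor, qorfal, and selgal (Recipe 6), but sylvor is never obtained. eldcor would need qilhal, sylvor, and talvor (Recipe 2), but sylvor is never obtained. renlio would need tamnal and bryeld (Recipe 11), but bryeld is never obtained.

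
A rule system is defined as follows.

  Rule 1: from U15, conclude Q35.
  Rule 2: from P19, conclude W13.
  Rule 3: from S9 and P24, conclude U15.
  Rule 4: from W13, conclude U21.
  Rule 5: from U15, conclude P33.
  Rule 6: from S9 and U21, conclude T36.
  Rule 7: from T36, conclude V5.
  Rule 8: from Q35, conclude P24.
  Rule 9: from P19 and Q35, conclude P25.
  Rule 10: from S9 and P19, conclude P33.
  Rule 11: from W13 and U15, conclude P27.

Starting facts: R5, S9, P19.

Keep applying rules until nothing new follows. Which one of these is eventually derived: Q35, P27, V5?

V5

P19 holds, so W13 follows (Rule 2).
From W13, Rule 4 gives U21.
S9 and U21 hold, so T36 follows (Rule 6).
From T36, Rule 7 gives V5.
P27 would need W13 and U15 (Rule 11), but U15 is never established. Q35 would need U15 (Rule 1), but U15 is never established.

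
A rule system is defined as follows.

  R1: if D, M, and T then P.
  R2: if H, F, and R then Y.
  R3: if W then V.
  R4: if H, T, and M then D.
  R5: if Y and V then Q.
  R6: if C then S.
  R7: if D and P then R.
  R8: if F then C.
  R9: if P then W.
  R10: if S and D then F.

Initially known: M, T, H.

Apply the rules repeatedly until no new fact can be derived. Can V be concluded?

Yes

From H, T, and M, R4 gives D.
D, M, and T hold, so P follows (R1).
P holds, so W follows (R9).
W holds, so V follows (R3).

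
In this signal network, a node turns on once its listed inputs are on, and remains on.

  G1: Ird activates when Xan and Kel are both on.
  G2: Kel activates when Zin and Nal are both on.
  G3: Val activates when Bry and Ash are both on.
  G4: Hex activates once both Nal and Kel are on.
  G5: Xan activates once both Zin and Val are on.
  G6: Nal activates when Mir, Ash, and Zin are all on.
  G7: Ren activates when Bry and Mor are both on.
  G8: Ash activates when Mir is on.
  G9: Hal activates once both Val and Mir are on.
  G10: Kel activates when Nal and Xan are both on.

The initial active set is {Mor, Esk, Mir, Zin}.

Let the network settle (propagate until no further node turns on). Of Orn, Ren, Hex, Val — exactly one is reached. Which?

G8: Mir on → Ash on.
G6: Mir, Ash, and Zin on → Nal on.
Zin and Nal are on, so Kel activates (G2).
G4: Nal and Kel on → Hex on.
Ren would need Bry and Mor (G7), but Bry never turns on. No rule produces Orn, and it is not given. Val would need Bry and Ash (G3), but Bry never turns on.

Hex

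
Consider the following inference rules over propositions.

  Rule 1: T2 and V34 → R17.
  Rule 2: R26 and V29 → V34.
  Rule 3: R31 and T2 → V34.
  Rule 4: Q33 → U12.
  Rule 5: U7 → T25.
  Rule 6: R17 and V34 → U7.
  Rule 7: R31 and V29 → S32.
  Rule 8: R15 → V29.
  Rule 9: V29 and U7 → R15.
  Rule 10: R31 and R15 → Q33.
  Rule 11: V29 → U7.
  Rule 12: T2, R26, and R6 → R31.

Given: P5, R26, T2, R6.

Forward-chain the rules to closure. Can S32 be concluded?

S32 would need R31 and V29 (Rule 7), but V29 is never established.

No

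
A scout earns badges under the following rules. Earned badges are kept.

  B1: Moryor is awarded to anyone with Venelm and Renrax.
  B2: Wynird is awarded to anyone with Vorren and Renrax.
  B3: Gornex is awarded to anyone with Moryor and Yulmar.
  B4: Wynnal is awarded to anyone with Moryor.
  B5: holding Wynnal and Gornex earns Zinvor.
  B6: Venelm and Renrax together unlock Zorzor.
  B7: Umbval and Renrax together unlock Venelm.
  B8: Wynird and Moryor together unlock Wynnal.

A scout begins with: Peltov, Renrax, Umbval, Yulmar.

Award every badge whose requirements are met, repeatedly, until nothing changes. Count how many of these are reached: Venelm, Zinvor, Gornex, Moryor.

4

With Umbval and Renrax, Venelm is earned (B7).
With Venelm and Renrax, Moryor is earned (B1).
With Moryor, Wynnal is earned (B4).
With Moryor and Yulmar, Gornex is earned (B3).
With Wynnal and Gornex, Zinvor is earned (B5).
Venelm: reached.
Zinvor: reached.
Gornex: reached.
Moryor: reached.
All 4 are reached.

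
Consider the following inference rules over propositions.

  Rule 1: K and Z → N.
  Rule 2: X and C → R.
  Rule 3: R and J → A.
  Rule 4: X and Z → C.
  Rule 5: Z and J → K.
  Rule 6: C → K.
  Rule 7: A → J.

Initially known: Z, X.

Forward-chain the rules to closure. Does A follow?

No

A would need R and J (Rule 3), but J is never established.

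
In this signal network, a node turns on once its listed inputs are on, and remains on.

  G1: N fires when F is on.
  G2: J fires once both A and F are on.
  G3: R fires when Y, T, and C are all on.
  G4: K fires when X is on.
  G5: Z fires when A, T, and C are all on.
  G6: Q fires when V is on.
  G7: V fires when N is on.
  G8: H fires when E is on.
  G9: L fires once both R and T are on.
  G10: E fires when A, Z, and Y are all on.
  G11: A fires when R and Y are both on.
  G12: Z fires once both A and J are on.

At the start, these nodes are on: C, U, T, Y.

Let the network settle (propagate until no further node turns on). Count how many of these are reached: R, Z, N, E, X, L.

G3: Y, T, and C on → R on.
R and T are on, so L fires (G9).
G11: R and Y on → A on.
G5: A, T, and C on → Z on.
G10: A, Z, and Y on → E on.
R: reached.
Z: reached.
N would need F (G1), but F never turns on.
E: reached.
No rule produces X, and it is not given.
L: reached.
Reached: R, Z, E, and L — 4 of the 6.

4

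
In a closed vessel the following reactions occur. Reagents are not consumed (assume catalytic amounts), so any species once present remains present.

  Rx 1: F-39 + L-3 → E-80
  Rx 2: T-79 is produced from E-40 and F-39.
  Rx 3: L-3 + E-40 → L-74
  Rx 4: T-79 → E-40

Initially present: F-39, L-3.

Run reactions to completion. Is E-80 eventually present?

Yes

F-39 and L-3 present → E-80 forms (Rx 1).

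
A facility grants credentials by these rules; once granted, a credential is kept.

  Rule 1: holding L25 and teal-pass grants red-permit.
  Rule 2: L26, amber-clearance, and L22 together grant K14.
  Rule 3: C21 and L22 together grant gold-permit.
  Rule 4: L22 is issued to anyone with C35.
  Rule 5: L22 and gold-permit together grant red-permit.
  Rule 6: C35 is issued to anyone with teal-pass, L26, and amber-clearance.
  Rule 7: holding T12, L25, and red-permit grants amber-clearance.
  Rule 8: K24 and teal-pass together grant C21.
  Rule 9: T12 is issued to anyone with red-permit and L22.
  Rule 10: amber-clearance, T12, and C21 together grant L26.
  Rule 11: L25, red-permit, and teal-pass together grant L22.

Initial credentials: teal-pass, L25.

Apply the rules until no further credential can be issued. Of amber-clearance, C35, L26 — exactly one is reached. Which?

Holding L25 and teal-pass grants red-permit (Rule 1).
Holding L25, red-permit, and teal-pass grants L22 (Rule 11).
Holding red-permit and L22 grants T12 (Rule 9).
Holding T12, L25, and red-permit grants amber-clearance (Rule 7).
L26 would need amber-clearance, T12, and C21 (Rule 10), but C21 is never granted. C35 would need teal-pass, L26, and amber-clearance (Rule 6), but L26 is never granted.

amber-clearance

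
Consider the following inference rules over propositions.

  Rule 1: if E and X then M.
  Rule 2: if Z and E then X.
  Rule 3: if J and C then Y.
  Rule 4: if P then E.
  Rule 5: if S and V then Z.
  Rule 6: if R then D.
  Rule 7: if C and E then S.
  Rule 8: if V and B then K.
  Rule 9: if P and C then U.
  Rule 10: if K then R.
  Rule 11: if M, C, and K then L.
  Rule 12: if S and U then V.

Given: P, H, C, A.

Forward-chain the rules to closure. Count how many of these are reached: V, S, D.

From P, Rule 4 gives E.
From P and C, Rule 9 gives U.
C and E hold, so S follows (Rule 7).
S and U hold, so V follows (Rule 12).
V: reached.
S: reached.
D would need R (Rule 6), but R is never established.
Reached: V and S — 2 of the 3.

2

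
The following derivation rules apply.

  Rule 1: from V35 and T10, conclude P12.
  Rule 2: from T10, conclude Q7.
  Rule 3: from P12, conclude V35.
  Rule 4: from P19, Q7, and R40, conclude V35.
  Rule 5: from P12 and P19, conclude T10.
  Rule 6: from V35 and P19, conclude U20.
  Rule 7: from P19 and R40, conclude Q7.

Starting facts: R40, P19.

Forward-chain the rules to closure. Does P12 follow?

P12 would need V35 and T10 (Rule 1), but T10 is never established.

No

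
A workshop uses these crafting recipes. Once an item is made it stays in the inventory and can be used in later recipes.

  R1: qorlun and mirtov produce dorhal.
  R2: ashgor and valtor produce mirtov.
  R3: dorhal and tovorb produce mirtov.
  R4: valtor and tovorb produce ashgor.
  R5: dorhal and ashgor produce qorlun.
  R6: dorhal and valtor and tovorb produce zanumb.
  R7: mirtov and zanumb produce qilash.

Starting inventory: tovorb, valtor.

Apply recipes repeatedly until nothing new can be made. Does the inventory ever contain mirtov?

valtor and tovorb → ashgor (R4).
Using R2, ashgor and valtor make mirtov.

Yes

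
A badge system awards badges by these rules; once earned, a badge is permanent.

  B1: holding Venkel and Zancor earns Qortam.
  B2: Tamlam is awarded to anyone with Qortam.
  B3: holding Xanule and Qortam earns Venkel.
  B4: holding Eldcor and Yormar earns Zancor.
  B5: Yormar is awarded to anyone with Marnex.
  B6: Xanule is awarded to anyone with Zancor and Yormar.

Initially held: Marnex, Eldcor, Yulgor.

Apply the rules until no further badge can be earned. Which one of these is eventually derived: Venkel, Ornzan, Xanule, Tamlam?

Xanule

With Marnex, Yormar is earned (B5).
With Eldcor and Yormar, Zancor is earned (B4).
With Zancor and Yormar, Xanule is earned (B6).
No rule produces Ornzan, and it is not given. Tamlam would need Qortam (B2), but Qortam is never earned. Venkel would need Xanule and Qortam (B3), but Qortam is never earned.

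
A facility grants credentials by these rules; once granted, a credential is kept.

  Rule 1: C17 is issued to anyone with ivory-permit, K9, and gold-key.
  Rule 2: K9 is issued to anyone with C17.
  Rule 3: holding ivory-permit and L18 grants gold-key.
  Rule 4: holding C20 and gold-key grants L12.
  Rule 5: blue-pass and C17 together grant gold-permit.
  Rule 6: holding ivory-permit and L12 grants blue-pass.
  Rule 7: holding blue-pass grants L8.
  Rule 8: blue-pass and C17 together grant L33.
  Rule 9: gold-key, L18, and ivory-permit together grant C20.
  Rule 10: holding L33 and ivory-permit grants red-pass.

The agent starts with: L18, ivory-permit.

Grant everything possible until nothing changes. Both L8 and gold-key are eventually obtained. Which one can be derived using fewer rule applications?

gold-key: Holding ivory-permit and L18 grants gold-key (Rule 3). [1 rule application]
L8: Holding ivory-permit and L18 grants gold-key (Rule 3). Holding gold-key, L18, and ivory-permit grants C20 (Rule 9). Holding C20 and gold-key grants L12 (Rule 4). Holding ivory-permit and L12 grants blue-pass (Rule 6). Holding blue-pass grants L8 (Rule 7). [5 rule applications]
gold-key needs fewer.

gold-key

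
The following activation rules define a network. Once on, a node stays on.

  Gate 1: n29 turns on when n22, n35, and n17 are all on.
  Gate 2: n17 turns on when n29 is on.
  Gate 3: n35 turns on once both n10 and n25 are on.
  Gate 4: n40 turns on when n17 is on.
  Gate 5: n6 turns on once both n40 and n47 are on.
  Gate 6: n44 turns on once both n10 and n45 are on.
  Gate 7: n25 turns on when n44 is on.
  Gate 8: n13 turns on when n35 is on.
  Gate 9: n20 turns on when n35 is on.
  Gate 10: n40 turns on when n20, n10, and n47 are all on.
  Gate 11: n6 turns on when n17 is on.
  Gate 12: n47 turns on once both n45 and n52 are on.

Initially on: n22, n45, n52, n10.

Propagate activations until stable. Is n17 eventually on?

n17 would need n29 (Gate 2), but n29 never turns on.

No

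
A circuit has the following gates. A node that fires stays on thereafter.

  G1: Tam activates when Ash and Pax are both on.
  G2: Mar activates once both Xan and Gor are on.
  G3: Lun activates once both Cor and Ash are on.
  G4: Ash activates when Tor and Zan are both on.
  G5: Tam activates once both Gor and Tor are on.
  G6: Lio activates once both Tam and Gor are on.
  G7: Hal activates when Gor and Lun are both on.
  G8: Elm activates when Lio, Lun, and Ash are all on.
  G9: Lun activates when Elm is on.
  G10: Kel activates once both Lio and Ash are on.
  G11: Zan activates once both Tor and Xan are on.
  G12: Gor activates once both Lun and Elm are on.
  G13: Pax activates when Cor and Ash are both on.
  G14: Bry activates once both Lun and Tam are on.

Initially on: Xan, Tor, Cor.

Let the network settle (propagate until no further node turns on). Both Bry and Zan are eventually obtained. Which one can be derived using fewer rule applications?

Zan

Zan: G11: Tor and Xan on → Zan on. [1 rule application]
Bry: Tor and Xan are on, so Zan activates (G11). G4: Tor and Zan on → Ash on. G3: Cor and Ash on → Lun on. G13: Cor and Ash on → Pax on. Ash and Pax are on, so Tam activates (G1). Lun and Tam are on, so Bry activates (G14). [6 rule applications]
Zan needs fewer.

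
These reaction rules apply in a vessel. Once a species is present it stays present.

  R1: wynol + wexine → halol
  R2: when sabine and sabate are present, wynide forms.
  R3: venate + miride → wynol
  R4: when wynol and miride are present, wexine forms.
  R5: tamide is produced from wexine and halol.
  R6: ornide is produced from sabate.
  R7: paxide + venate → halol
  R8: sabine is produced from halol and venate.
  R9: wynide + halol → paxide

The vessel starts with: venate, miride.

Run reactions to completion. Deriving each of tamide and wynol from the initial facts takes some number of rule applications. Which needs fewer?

wynol

wynol: venate and miride present → wynol forms (R3). [1 rule application]
tamide: venate and miride present → wynol forms (R3). wynol and miride present → wexine forms (R4). wynol and wexine present → halol forms (R1). wexine and halol present → tamide forms (R5). [4 rule applications]
wynol needs fewer.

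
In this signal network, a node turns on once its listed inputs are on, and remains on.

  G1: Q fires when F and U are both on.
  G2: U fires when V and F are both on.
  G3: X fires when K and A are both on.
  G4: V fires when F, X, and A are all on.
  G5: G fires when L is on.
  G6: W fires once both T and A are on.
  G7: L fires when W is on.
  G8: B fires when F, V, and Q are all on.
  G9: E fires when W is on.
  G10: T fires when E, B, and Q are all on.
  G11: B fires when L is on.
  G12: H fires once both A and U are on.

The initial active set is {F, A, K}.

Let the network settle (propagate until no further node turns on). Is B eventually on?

G3: K and A on → X on.
F, X, and A are on, so V fires (G4).
V and F are on, so U fires (G2).
F and U are on, so Q fires (G1).
F, V, and Q are on, so B fires (G8).

Yes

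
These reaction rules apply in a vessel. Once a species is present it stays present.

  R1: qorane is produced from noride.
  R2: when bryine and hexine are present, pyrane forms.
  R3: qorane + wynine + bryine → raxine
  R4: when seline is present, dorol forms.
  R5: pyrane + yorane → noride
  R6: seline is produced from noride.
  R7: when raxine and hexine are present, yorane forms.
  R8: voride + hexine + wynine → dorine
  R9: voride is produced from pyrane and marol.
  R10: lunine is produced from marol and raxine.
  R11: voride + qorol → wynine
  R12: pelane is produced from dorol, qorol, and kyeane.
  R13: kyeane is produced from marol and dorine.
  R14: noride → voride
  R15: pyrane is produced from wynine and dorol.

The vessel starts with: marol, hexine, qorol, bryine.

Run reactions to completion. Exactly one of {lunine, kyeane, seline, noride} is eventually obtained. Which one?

bryine and hexine present → pyrane forms (R2).
pyrane and marol present → voride forms (R9).
voride and qorol present → wynine forms (R11).
voride, hexine, and wynine present → dorine forms (R8).
marol and dorine present → kyeane forms (R13).
seline would need noride (R6), but noride never forms. lunine would need marol and raxine (R10), but raxine never forms. noride would need pyrane and yorane (R5), but yorane never forms.

kyeane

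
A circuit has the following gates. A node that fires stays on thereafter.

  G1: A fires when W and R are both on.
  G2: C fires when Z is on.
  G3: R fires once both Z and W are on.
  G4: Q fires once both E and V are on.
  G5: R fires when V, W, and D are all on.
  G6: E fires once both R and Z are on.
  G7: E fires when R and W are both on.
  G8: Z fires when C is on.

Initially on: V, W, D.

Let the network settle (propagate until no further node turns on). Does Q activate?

Yes

G5: V, W, and D on → R on.
R and W are on, so E fires (G7).
E and V are on, so Q fires (G4).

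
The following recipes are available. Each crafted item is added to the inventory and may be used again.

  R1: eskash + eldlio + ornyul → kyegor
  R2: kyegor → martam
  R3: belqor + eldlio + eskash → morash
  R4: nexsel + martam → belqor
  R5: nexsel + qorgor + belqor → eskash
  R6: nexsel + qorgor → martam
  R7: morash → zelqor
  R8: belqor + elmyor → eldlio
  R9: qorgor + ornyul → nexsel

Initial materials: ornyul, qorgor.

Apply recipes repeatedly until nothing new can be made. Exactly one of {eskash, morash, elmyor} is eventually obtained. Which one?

eskash

Using R9, qorgor and ornyul make nexsel.
Using R6, nexsel and qorgor make martam.
Using R4, nexsel and martam make belqor.
Using R5, nexsel, qorgor, and belqor make eskash.
morash would need belqor, eldlio, and eskash (R3), but eldlio is never obtained. No rule produces elmyor, and it is not given.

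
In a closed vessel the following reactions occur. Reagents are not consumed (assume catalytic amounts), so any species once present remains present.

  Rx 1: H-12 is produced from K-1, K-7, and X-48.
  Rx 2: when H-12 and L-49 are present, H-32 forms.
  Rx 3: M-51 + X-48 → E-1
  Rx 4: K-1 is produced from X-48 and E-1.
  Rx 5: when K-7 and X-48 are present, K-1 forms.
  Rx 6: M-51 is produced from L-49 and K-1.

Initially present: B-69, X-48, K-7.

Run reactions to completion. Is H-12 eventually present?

Yes

K-7 and X-48 present → K-1 forms (Rx 5).
K-1, K-7, and X-48 present → H-12 forms (Rx 1).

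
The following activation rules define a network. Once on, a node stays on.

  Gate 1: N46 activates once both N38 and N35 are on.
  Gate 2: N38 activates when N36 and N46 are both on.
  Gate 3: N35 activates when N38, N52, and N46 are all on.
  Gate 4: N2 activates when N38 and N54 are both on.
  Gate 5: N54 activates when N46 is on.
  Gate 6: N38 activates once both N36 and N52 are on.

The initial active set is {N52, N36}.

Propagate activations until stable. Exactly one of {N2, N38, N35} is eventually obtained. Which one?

N36 and N52 are on, so N38 activates (Gate 6).
N2 would need N38 and N54 (Gate 4), but N54 never turns on. N35 would need N38, N52, and N46 (Gate 3), but N46 never turns on.

N38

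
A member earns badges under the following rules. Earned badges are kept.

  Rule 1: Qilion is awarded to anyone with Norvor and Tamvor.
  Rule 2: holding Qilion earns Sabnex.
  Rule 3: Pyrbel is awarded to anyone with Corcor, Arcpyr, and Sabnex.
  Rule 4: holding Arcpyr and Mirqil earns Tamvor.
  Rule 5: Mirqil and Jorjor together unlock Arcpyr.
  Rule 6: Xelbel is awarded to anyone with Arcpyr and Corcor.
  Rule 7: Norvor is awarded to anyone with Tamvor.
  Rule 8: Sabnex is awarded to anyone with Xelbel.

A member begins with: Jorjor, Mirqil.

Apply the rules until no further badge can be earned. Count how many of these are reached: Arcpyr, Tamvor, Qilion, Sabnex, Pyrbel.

With Mirqil and Jorjor, Arcpyr is earned (Rule 5).
With Arcpyr and Mirqil, Tamvor is earned (Rule 4).
With Tamvor, Norvor is earned (Rule 7).
With Norvor and Tamvor, Qilion is earned (Rule 1).
With Qilion, Sabnex is earned (Rule 2).
Arcpyr: reached.
Tamvor: reached.
Qilion: reached.
Sabnex: reached.
Pyrbel would need Corcor, Arcpyr, and Sabnex (Rule 3), but Corcor is never earned.
Reached: Arcpyr, Tamvor, Qilion, and Sabnex — 4 of the 5.

4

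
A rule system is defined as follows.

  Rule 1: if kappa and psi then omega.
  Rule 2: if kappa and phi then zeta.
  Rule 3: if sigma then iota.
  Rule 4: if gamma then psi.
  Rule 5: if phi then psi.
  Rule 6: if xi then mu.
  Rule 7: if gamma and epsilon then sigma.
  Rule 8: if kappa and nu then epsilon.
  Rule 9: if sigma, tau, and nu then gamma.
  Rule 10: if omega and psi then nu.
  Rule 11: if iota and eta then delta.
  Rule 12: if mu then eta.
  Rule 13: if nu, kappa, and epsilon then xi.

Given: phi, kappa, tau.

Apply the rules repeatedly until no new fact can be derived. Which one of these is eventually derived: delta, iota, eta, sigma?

eta

From phi, Rule 5 gives psi.
kappa and psi hold, so omega follows (Rule 1).
From omega and psi, Rule 10 gives nu.
From kappa and nu, Rule 8 gives epsilon.
From nu, kappa, and epsilon, Rule 13 gives xi.
From xi, Rule 6 gives mu.
mu holds, so eta follows (Rule 12).
sigma would need gamma and epsilon (Rule 7), but gamma is never established. delta would need iota and eta (Rule 11), but iota is never established. iota would need sigma (Rule 3), but sigma is never established.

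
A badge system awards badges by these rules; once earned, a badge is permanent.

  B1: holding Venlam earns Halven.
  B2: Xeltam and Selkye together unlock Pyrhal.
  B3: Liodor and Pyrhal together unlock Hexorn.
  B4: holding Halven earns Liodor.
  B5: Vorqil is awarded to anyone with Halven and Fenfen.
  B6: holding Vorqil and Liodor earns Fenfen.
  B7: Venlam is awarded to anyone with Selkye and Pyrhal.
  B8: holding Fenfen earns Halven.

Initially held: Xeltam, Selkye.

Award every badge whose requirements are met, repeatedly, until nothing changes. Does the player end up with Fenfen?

No

Fenfen would need Vorqil and Liodor (B6), but Vorqil is never earned.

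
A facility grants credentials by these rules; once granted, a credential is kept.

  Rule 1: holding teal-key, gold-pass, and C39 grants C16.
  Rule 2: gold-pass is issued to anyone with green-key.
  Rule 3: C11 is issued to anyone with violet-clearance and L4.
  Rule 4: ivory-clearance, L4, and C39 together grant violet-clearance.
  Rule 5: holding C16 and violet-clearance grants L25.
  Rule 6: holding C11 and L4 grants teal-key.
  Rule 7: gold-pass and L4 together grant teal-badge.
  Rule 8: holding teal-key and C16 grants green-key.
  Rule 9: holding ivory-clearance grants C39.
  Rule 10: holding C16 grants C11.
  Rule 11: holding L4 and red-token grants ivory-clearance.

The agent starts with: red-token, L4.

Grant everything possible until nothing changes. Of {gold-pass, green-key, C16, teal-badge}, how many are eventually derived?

0

gold-pass would need green-key (Rule 2), but green-key is never granted.
green-key would need teal-key and C16 (Rule 8), but C16 is never granted.
C16 would need teal-key, gold-pass, and C39 (Rule 1), but gold-pass is never granted.
teal-badge would need gold-pass and L4 (Rule 7), but gold-pass is never granted.
None of the 4 are reached.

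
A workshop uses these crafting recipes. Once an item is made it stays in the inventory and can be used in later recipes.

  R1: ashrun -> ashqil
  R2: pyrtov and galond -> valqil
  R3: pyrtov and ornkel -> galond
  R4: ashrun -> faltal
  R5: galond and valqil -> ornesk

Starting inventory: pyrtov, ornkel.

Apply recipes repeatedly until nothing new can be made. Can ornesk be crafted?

pyrtov and ornkel -> galond (R3).
pyrtov and galond -> valqil (R2).
galond and valqil -> ornesk (R5).

Yes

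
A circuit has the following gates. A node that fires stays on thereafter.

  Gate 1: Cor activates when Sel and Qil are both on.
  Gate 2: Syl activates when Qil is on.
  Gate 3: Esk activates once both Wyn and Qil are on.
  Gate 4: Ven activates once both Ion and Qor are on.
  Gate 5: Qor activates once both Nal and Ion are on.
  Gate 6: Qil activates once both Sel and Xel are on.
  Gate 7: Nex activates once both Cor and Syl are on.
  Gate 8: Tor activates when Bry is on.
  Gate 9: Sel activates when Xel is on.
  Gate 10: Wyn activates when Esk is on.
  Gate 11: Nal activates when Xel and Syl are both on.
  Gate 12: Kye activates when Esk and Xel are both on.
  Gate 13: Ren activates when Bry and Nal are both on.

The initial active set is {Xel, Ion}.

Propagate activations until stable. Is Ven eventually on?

Gate 9: Xel on → Sel on.
Gate 6: Sel and Xel on → Qil on.
Qil is on, so Syl activates (Gate 2).
Xel and Syl are on, so Nal activates (Gate 11).
Gate 5: Nal and Ion on → Qor on.
Gate 4: Ion and Qor on → Ven on.

Yes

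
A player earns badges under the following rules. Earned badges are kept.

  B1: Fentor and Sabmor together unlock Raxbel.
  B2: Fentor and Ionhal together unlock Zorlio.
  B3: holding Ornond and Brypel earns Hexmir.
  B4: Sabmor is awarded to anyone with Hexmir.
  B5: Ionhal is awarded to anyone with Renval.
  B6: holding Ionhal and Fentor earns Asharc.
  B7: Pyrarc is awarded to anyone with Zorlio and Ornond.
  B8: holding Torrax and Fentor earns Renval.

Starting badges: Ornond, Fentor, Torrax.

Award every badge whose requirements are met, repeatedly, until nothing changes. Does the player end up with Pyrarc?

Yes

With Torrax and Fentor, Renval is earned (B8).
With Renval, Ionhal is earned (B5).
With Fentor and Ionhal, Zorlio is earned (B2).
With Zorlio and Ornond, Pyrarc is earned (B7).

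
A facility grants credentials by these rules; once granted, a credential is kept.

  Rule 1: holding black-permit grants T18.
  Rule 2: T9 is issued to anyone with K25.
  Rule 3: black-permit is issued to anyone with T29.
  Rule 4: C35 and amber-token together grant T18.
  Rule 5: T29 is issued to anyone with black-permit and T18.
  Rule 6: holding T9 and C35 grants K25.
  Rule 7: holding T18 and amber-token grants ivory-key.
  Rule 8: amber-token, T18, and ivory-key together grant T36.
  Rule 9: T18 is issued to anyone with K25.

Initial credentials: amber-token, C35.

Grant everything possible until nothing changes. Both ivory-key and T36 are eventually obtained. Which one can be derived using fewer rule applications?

ivory-key

ivory-key: Holding C35 and amber-token grants T18 (Rule 4). Holding T18 and amber-token grants ivory-key (Rule 7). [2 rule applications]
T36: Holding C35 and amber-token grants T18 (Rule 4). Holding T18 and amber-token grants ivory-key (Rule 7). Holding amber-token, T18, and ivory-key grants T36 (Rule 8). [3 rule applications]
ivory-key needs fewer.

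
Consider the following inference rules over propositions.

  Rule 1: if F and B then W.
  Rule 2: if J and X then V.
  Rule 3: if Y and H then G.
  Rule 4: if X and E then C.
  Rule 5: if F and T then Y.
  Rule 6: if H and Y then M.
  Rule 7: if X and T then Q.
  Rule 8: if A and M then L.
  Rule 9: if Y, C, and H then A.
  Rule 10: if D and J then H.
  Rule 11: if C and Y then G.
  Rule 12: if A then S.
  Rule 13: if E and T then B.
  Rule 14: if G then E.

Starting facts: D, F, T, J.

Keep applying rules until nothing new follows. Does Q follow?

Q would need X and T (Rule 7), but X is never established.

No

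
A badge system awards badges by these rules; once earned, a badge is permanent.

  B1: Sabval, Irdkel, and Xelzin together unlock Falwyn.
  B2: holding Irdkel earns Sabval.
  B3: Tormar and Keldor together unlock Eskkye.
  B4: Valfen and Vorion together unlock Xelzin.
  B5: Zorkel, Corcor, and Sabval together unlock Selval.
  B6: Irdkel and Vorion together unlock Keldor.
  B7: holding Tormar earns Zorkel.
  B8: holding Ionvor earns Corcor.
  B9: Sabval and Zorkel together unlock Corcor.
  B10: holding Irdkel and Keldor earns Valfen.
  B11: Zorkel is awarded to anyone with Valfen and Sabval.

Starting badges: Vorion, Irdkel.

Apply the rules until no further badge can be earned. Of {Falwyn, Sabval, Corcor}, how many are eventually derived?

With Irdkel, Sabval is earned (B2).
With Irdkel and Vorion, Keldor is earned (B6).
With Irdkel and Keldor, Valfen is earned (B10).
With Valfen and Sabval, Zorkel is earned (B11).
With Valfen and Vorion, Xelzin is earned (B4).
With Sabval and Zorkel, Corcor is earned (B9).
With Sabval, Irdkel, and Xelzin, Falwyn is earned (B1).
Falwyn: reached.
Sabval: reached.
Corcor: reached.
All 3 are reached.

3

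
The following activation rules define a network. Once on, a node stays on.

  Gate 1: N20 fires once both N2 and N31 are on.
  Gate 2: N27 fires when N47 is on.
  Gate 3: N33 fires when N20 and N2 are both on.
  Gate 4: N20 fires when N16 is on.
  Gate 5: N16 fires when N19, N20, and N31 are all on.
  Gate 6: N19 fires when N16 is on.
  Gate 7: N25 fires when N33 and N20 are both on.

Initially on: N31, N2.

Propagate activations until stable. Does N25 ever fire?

Gate 1: N2 and N31 on → N20 on.
Gate 3: N20 and N2 on → N33 on.
Gate 7: N33 and N20 on → N25 on.

Yes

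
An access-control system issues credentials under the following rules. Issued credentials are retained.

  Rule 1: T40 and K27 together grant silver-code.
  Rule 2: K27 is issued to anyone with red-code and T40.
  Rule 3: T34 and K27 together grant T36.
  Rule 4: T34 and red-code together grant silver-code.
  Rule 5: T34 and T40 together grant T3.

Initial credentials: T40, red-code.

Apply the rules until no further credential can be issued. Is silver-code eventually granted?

Holding red-code and T40 grants K27 (Rule 2).
Holding T40 and K27 grants silver-code (Rule 1).

Yes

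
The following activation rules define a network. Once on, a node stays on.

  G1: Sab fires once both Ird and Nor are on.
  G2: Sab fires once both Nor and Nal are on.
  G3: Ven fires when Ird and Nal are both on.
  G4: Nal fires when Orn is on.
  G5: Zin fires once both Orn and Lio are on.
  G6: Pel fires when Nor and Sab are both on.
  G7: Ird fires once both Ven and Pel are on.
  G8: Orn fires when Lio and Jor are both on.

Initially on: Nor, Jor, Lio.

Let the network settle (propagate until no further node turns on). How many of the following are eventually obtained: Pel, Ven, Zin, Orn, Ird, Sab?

Lio and Jor are on, so Orn fires (G8).
Orn and Lio are on, so Zin fires (G5).
Orn is on, so Nal fires (G4).
G2: Nor and Nal on → Sab on.
G6: Nor and Sab on → Pel on.
Pel: reached.
Ven would need Ird and Nal (G3), but Ird never turns on.
Zin: reached.
Orn: reached.
Ird would need Ven and Pel (G7), but Ven never turns on.
Sab: reached.
Reached: Pel, Zin, Orn, and Sab — 4 of the 6.

4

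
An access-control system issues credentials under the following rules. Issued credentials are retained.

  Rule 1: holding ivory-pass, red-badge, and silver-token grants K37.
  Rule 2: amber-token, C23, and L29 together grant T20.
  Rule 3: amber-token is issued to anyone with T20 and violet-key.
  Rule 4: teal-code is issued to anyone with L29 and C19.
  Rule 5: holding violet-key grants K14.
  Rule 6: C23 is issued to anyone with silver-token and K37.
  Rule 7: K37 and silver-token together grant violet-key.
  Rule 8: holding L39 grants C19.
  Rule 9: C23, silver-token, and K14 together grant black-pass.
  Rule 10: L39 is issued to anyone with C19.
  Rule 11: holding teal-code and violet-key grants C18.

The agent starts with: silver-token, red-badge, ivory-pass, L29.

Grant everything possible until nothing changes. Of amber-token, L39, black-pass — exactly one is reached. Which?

Holding ivory-pass, red-badge, and silver-token grants K37 (Rule 1).
Holding silver-token and K37 grants C23 (Rule 6).
Holding K37 and silver-token grants violet-key (Rule 7).
Holding violet-key grants K14 (Rule 5).
Holding C23, silver-token, and K14 grants black-pass (Rule 9).
L39 would need C19 (Rule 10), but C19 is never granted. amber-token would need T20 and violet-key (Rule 3), but T20 is never granted.

black-pass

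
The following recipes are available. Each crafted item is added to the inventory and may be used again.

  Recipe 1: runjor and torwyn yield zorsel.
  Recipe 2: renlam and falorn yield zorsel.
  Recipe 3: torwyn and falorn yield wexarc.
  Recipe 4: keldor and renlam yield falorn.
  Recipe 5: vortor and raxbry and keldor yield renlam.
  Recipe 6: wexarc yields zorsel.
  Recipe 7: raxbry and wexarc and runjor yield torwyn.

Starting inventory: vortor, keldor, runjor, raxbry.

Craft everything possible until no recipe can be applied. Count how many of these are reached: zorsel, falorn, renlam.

Using Recipe 5, vortor, raxbry, and keldor make renlam.
keldor and renlam → falorn (Recipe 4).
Using Recipe 2, renlam and falorn make zorsel.
zorsel: reached.
falorn: reached.
renlam: reached.
All 3 are reached.

3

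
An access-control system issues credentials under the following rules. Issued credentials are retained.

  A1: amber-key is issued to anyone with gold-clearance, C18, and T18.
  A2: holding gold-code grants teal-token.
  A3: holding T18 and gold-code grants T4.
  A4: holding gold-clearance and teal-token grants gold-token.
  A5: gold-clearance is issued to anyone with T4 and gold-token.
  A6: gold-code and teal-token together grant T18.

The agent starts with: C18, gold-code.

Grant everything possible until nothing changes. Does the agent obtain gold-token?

No

gold-token would need gold-clearance and teal-token (A4), but gold-clearance is never granted.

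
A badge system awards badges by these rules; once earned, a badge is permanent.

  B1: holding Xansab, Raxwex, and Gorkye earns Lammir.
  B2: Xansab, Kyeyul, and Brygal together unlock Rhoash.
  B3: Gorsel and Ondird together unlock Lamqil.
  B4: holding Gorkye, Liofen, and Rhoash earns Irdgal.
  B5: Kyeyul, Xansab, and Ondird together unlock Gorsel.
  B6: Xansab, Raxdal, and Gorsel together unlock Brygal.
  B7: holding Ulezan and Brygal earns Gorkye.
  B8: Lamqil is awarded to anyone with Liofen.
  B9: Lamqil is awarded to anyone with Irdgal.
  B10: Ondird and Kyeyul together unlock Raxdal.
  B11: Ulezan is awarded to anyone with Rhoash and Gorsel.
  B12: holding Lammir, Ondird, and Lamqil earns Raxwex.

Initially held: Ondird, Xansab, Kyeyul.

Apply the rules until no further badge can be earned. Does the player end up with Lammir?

No

Lammir would need Xansab, Raxwex, and Gorkye (B1), but Raxwex is never earned.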